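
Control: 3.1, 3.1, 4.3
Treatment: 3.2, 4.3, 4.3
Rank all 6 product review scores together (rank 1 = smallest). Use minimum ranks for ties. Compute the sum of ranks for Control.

Sorted (ascending): 3.1, 3.1, 3.2, 4.3, 4.3, 4.3
The 2 values of 3.1 occupy positions 1–2 → each gets rank 1.
The 3 values of 4.3 occupy positions 4–6 → each gets rank 4.
Control values → pooled ranks: 3.1→1, 3.1→1, 4.3→4
Rank sum = 1 + 1 + 4 = 6

6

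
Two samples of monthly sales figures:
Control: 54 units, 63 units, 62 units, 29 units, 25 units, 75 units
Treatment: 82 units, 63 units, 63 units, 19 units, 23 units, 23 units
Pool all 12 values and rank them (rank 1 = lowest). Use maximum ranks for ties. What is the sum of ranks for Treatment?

39

Sorted (ascending): 19, 23, 23, 25, 29, 54, 62, 63, 63, 63, 75, 82
The 2 values of 23 occupy positions 2–3 → each gets rank 3.
The 3 values of 63 occupy positions 8–10 → each gets rank 10.
Treatment values → pooled ranks: 82→12, 63→10, 63→10, 19→1, 23→3, 23→3
Rank sum = 12 + 10 + 10 + 1 + 3 + 3 = 39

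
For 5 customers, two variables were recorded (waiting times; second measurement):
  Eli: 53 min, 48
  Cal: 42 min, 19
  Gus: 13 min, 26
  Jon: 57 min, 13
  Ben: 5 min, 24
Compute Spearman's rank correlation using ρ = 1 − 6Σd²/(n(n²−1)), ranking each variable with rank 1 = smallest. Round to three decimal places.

Ranks of variable 1: 4, 3, 2, 5, 1
Ranks of variable 2: 5, 2, 4, 1, 3
d = r₁ − r₂: -1, 1, -2, 4, -2
d²: 1, 1, 4, 16, 4; Σd² = 26
ρ = 1 − 6·26/(5·24) = 1 − 156/120 = -0.300

-0.300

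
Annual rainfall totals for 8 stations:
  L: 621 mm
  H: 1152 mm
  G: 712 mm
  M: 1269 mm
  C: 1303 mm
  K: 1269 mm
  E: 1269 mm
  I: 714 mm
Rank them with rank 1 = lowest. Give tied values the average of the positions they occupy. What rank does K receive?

6

Sorted (ascending): 621, 712, 714, 1152, 1269, 1269, 1269, 1303
The 3 values of 1269 occupy positions 5–7 → average rank 6.
K has value 1269 mm → rank 6.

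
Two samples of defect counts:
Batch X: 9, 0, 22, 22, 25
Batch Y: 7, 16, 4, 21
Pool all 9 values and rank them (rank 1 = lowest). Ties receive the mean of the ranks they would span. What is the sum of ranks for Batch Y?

Sorted (ascending): 0, 4, 7, 9, 16, 21, 22, 22, 25
The 2 values of 22 occupy positions 7–8 → average rank (7+8)/2 = 7.5.
Batch Y values → pooled ranks: 7→3, 16→5, 4→2, 21→6
Rank sum = 3 + 5 + 2 + 6 = 16

16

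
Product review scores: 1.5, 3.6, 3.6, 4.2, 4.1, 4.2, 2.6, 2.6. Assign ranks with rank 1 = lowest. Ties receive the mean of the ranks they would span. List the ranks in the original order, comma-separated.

Sorted (ascending): 1.5, 2.6, 2.6, 3.6, 3.6, 4.1, 4.2, 4.2
The 2 values of 2.6 occupy positions 2–3 → average rank (2+3)/2 = 2.5.
The 2 values of 3.6 occupy positions 4–5 → average rank (4+5)/2 = 4.5.
The 2 values of 4.2 occupy positions 7–8 → average rank (7+8)/2 = 7.5.

1, 4.5, 4.5, 7.5, 6, 7.5, 2.5, 2.5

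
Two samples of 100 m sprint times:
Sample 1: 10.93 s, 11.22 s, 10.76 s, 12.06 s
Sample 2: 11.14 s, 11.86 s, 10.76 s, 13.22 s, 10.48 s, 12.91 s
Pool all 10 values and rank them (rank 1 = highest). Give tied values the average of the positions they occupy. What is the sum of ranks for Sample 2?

31.5

Sorted (descending): 13.22, 12.91, 12.06, 11.86, 11.22, 11.14, 10.93, 10.76, 10.76, 10.48
The 2 values of 10.76 occupy positions 8–9 → average rank (8+9)/2 = 8.5.
Sample 2 values → pooled ranks: 11.14→6, 11.86→4, 10.76→8.5, 13.22→1, 10.48→10, 12.91→2
Rank sum = 6 + 4 + 8.5 + 1 + 10 + 2 = 31.5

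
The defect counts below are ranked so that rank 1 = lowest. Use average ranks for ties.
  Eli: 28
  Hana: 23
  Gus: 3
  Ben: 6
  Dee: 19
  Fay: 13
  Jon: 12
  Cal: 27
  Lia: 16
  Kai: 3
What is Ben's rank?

Sorted (ascending): 3, 3, 6, 12, 13, 16, 19, 23, 27, 28
The 2 values of 3 occupy positions 1–2 → average rank (1+2)/2 = 1.5.
Ben has value 6 → rank 3.

3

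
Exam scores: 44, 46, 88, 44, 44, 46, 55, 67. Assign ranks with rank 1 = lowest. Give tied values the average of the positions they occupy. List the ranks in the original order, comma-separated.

Sorted (ascending): 44, 44, 44, 46, 46, 55, 67, 88
The 3 values of 44 occupy positions 1–3 → average rank 2.
The 2 values of 46 occupy positions 4–5 → average rank (4+5)/2 = 4.5.

2, 4.5, 8, 2, 2, 4.5, 6, 7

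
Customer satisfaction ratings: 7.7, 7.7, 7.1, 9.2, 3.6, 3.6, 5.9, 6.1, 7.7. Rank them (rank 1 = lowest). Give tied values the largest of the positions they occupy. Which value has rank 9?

Sorted (ascending): 3.6, 3.6, 5.9, 6.1, 7.1, 7.7, 7.7, 7.7, 9.2
The 2 values of 3.6 occupy positions 1–2 → each gets rank 2.
The 3 values of 7.7 occupy positions 6–8 → each gets rank 8.
Rank 9 → value 9.2.

9.2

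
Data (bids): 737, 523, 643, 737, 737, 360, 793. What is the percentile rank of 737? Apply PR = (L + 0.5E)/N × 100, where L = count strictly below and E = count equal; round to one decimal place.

64.3

N = 7.
Strictly below 737: 3. Equal to 737: 3.
PR = (3 + 0.5·3)/7 × 100 = 64.3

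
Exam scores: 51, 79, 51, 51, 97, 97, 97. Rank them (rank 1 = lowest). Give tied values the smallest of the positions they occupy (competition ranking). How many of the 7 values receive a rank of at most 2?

3

Sorted (ascending): 51, 51, 51, 79, 97, 97, 97
The 3 values of 51 occupy positions 1–3 → each gets rank 1.
The 3 values of 97 occupy positions 5–7 → each gets rank 5.
Ranks ≤ 2: {1, 1, 1} → 3 values.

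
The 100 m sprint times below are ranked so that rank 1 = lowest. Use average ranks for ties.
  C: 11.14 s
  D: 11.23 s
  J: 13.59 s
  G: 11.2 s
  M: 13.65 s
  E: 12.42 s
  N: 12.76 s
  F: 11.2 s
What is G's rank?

2.5

Sorted (ascending): 11.14, 11.2, 11.2, 11.23, 12.42, 12.76, 13.59, 13.65
The 2 values of 11.2 occupy positions 2–3 → average rank (2+3)/2 = 2.5.
G has value 11.2 s → rank 2.5.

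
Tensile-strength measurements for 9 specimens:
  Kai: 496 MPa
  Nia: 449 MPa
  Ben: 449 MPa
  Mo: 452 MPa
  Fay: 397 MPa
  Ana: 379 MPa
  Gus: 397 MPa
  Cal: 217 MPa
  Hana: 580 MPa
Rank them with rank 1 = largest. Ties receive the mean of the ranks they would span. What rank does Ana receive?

8

Sorted (descending): 580, 496, 452, 449, 449, 397, 397, 379, 217
The 2 values of 449 occupy positions 4–5 → average rank (4+5)/2 = 4.5.
The 2 values of 397 occupy positions 6–7 → average rank (6+7)/2 = 6.5.
Ana has value 379 MPa → rank 8.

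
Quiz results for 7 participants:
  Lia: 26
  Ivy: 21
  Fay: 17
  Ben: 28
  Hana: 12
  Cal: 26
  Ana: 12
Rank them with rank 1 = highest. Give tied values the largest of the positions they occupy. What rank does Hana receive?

7

Sorted (descending): 28, 26, 26, 21, 17, 12, 12
The 2 values of 26 occupy positions 2–3 → each gets rank 3.
The 2 values of 12 occupy positions 6–7 → each gets rank 7.
Hana has value 12 → rank 7.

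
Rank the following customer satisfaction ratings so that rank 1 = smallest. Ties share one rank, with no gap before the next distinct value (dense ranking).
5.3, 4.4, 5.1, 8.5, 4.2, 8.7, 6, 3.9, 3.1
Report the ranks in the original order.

Sorted (ascending): 3.1, 3.9, 4.2, 4.4, 5.1, 5.3, 6, 8.5, 8.7
No ties — each value takes its position as its rank.

6, 4, 5, 8, 3, 9, 7, 2, 1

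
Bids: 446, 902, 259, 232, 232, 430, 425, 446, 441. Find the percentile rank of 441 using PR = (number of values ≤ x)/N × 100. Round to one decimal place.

66.7

N = 9.
Strictly below 441: 5. Equal to 441: 1.
PR = 6/9 × 100 = 66.7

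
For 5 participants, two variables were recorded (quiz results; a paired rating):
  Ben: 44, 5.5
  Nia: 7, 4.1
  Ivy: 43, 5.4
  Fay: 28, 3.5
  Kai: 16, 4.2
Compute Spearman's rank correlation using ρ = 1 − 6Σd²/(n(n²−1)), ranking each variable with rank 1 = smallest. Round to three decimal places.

0.700

Ranks of variable 1: 5, 1, 4, 3, 2
Ranks of variable 2: 5, 2, 4, 1, 3
d = r₁ − r₂: 0, -1, 0, 2, -1
d²: 0, 1, 0, 4, 1; Σd² = 6
ρ = 1 − 6·6/(5·24) = 1 − 36/120 = 0.700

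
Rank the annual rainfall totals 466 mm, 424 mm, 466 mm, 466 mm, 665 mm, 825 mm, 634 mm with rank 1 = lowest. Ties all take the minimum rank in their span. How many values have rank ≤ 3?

4

Sorted (ascending): 424, 466, 466, 466, 634, 665, 825
The 3 values of 466 occupy positions 2–4 → each gets rank 2.
Ranks ≤ 3: {1, 2, 2, 2} → 4 values.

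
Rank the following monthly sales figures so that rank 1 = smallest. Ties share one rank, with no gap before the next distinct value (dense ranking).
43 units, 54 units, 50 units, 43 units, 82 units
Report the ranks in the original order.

1, 3, 2, 1, 4

Sorted (ascending): 43, 43, 50, 54, 82
The 2 values of 43 share dense rank 1.
Remaining distinct values take the next consecutive integers.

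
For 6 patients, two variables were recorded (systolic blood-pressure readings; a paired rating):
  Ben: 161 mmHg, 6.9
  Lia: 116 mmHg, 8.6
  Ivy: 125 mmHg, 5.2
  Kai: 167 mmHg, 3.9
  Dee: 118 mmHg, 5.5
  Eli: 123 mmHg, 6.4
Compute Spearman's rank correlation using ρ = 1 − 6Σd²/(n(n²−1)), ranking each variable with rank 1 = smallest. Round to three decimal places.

Ranks of variable 1: 5, 1, 4, 6, 2, 3
Ranks of variable 2: 5, 6, 2, 1, 3, 4
d = r₁ − r₂: 0, -5, 2, 5, -1, -1
d²: 0, 25, 4, 25, 1, 1; Σd² = 56
ρ = 1 − 6·56/(6·35) = 1 − 336/210 = -0.600

-0.600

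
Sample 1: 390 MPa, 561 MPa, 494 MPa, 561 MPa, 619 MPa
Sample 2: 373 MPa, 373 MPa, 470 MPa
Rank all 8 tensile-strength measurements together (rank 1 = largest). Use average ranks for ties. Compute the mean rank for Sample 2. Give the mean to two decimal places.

6.67

Sorted (descending): 619, 561, 561, 494, 470, 390, 373, 373
The 2 values of 561 occupy positions 2–3 → average rank (2+3)/2 = 2.5.
The 2 values of 373 occupy positions 7–8 → average rank (7+8)/2 = 7.5.
Sample 2 values → pooled ranks: 373→7.5, 373→7.5, 470→5
Mean rank = (7.5 + 7.5 + 5) / 3 = 6.67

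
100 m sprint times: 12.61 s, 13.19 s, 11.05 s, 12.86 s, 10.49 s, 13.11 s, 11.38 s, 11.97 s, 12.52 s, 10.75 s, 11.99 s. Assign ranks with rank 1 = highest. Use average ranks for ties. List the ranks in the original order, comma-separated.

Sorted (descending): 13.19, 13.11, 12.86, 12.61, 12.52, 11.99, 11.97, 11.38, 11.05, 10.75, 10.49
No ties — each value takes its position as its rank.

4, 1, 9, 3, 11, 2, 8, 7, 5, 10, 6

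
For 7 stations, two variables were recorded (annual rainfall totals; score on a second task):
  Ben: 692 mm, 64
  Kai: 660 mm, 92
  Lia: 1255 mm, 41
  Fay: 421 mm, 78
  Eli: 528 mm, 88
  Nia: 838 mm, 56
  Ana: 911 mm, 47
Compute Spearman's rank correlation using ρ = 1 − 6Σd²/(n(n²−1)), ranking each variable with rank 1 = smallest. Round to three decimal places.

-0.857

Ranks of variable 1: 4, 3, 7, 1, 2, 5, 6
Ranks of variable 2: 4, 7, 1, 5, 6, 3, 2
d = r₁ − r₂: 0, -4, 6, -4, -4, 2, 4
d²: 0, 16, 36, 16, 16, 4, 16; Σd² = 104
ρ = 1 − 6·104/(7·48) = 1 − 624/336 = -0.857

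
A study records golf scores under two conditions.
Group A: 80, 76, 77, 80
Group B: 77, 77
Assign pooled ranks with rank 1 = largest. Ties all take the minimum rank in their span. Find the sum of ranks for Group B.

6

Sorted (descending): 80, 80, 77, 77, 77, 76
The 2 values of 80 occupy positions 1–2 → each gets rank 1.
The 3 values of 77 occupy positions 3–5 → each gets rank 3.
Group B values → pooled ranks: 77→3, 77→3
Rank sum = 3 + 3 = 6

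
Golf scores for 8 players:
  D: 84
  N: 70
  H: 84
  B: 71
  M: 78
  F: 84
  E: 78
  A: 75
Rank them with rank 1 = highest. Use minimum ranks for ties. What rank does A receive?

Sorted (descending): 84, 84, 84, 78, 78, 75, 71, 70
The 3 values of 84 occupy positions 1–3 → each gets rank 1.
The 2 values of 78 occupy positions 4–5 → each gets rank 4.
A has value 75 → rank 6.

6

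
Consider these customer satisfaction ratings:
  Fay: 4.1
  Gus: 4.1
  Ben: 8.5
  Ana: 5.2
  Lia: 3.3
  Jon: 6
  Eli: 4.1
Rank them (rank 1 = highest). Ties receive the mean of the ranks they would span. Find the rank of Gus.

5

Sorted (descending): 8.5, 6, 5.2, 4.1, 4.1, 4.1, 3.3
The 3 values of 4.1 occupy positions 4–6 → average rank 5.
Gus has value 4.1 → rank 5.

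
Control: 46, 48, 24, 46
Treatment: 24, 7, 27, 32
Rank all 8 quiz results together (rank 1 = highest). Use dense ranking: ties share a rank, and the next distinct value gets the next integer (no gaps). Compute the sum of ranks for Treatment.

18

Sorted (descending): 48, 46, 46, 32, 27, 24, 24, 7
The 2 values of 46 share dense rank 2.
The 2 values of 24 share dense rank 5.
Remaining distinct values take the next consecutive integers.
Treatment values → pooled ranks: 24→5, 7→6, 27→4, 32→3
Rank sum = 5 + 6 + 4 + 3 = 18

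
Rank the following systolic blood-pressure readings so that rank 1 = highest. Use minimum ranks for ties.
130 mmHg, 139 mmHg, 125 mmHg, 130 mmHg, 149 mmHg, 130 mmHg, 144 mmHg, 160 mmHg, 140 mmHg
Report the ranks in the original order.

6, 5, 9, 6, 2, 6, 3, 1, 4

Sorted (descending): 160, 149, 144, 140, 139, 130, 130, 130, 125
The 3 values of 130 occupy positions 6–8 → each gets rank 6.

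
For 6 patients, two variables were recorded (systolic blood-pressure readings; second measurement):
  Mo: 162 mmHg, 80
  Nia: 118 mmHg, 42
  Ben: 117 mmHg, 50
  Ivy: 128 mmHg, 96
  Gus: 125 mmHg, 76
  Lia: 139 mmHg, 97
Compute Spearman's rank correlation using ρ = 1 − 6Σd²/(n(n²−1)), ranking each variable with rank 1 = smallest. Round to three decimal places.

Ranks of variable 1: 6, 2, 1, 4, 3, 5
Ranks of variable 2: 4, 1, 2, 5, 3, 6
d = r₁ − r₂: 2, 1, -1, -1, 0, -1
d²: 4, 1, 1, 1, 0, 1; Σd² = 8
ρ = 1 − 6·8/(6·35) = 1 − 48/210 = 0.771

0.771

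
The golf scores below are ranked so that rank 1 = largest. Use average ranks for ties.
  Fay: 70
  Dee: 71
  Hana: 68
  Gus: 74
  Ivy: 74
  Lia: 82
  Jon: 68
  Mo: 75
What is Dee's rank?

Sorted (descending): 82, 75, 74, 74, 71, 70, 68, 68
The 2 values of 74 occupy positions 3–4 → average rank (3+4)/2 = 3.5.
The 2 values of 68 occupy positions 7–8 → average rank (7+8)/2 = 7.5.
Dee has value 71 → rank 5.

5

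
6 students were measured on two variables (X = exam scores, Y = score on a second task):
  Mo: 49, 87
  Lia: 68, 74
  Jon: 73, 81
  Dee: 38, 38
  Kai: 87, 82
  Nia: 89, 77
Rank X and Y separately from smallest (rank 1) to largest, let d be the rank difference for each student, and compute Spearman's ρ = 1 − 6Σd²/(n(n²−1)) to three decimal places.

Ranks of variable 1: 2, 3, 4, 1, 5, 6
Ranks of variable 2: 6, 2, 4, 1, 5, 3
d = r₁ − r₂: -4, 1, 0, 0, 0, 3
d²: 16, 1, 0, 0, 0, 9; Σd² = 26
ρ = 1 − 6·26/(6·35) = 1 − 156/210 = 0.257

0.257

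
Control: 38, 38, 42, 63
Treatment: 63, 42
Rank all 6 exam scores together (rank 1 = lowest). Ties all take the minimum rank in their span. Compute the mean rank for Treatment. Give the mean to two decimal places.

Sorted (ascending): 38, 38, 42, 42, 63, 63
The 2 values of 38 occupy positions 1–2 → each gets rank 1.
The 2 values of 42 occupy positions 3–4 → each gets rank 3.
The 2 values of 63 occupy positions 5–6 → each gets rank 5.
Treatment values → pooled ranks: 63→5, 42→3
Mean rank = (5 + 3) / 2 = 4.00

4.00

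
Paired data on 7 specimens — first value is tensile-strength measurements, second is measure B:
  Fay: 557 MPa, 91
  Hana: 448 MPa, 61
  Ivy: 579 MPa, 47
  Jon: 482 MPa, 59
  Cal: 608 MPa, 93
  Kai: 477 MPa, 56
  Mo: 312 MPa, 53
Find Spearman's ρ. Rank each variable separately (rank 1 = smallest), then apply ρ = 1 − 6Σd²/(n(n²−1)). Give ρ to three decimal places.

0.357

Ranks of variable 1: 5, 2, 6, 4, 7, 3, 1
Ranks of variable 2: 6, 5, 1, 4, 7, 3, 2
d = r₁ − r₂: -1, -3, 5, 0, 0, 0, -1
d²: 1, 9, 25, 0, 0, 0, 1; Σd² = 36
ρ = 1 − 6·36/(7·48) = 1 − 216/336 = 0.357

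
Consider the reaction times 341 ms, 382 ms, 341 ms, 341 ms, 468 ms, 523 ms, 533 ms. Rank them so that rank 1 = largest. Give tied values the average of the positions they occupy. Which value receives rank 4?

Sorted (descending): 533, 523, 468, 382, 341, 341, 341
The 3 values of 341 occupy positions 5–7 → average rank 6.
Rank 4 → value 382.

382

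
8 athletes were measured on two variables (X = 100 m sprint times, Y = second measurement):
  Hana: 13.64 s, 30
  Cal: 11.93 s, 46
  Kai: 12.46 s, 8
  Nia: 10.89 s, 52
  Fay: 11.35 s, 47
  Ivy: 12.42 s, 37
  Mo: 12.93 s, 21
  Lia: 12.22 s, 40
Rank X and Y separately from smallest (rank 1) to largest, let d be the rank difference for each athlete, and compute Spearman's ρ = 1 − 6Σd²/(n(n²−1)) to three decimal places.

-0.905

Ranks of variable 1: 8, 3, 6, 1, 2, 5, 7, 4
Ranks of variable 2: 3, 6, 1, 8, 7, 4, 2, 5
d = r₁ − r₂: 5, -3, 5, -7, -5, 1, 5, -1
d²: 25, 9, 25, 49, 25, 1, 25, 1; Σd² = 160
ρ = 1 − 6·160/(8·63) = 1 − 960/504 = -0.905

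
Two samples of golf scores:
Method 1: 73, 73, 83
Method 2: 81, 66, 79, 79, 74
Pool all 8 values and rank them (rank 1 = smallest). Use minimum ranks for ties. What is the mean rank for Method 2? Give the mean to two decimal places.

4.40

Sorted (ascending): 66, 73, 73, 74, 79, 79, 81, 83
The 2 values of 73 occupy positions 2–3 → each gets rank 2.
The 2 values of 79 occupy positions 5–6 → each gets rank 5.
Method 2 values → pooled ranks: 81→7, 66→1, 79→5, 79→5, 74→4
Mean rank = (7 + 1 + 5 + 5 + 4) / 5 = 4.40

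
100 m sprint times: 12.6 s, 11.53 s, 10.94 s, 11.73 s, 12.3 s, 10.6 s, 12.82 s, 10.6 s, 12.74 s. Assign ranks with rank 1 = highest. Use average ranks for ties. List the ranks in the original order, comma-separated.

Sorted (descending): 12.82, 12.74, 12.6, 12.3, 11.73, 11.53, 10.94, 10.6, 10.6
The 2 values of 10.6 occupy positions 8–9 → average rank (8+9)/2 = 8.5.

3, 6, 7, 5, 4, 8.5, 1, 8.5, 2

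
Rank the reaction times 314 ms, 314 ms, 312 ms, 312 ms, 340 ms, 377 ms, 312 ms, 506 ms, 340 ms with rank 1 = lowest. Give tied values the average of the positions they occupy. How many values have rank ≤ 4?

3

Sorted (ascending): 312, 312, 312, 314, 314, 340, 340, 377, 506
The 3 values of 312 occupy positions 1–3 → average rank 2.
The 2 values of 314 occupy positions 4–5 → average rank (4+5)/2 = 4.5.
The 2 values of 340 occupy positions 6–7 → average rank (6+7)/2 = 6.5.
Ranks ≤ 4: {2, 2, 2} → 3 values.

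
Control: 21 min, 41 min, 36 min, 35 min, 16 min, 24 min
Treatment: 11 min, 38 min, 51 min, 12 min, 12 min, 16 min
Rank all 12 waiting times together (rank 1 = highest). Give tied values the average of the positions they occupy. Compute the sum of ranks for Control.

Sorted (descending): 51, 41, 38, 36, 35, 24, 21, 16, 16, 12, 12, 11
The 2 values of 16 occupy positions 8–9 → average rank (8+9)/2 = 8.5.
The 2 values of 12 occupy positions 10–11 → average rank (10+11)/2 = 10.5.
Control values → pooled ranks: 21→7, 41→2, 36→4, 35→5, 16→8.5, 24→6
Rank sum = 7 + 2 + 4 + 5 + 8.5 + 6 = 32.5

32.5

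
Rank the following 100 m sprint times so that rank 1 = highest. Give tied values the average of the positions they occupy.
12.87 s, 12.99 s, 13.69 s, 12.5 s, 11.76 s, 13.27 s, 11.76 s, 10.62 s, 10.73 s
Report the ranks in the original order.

Sorted (descending): 13.69, 13.27, 12.99, 12.87, 12.5, 11.76, 11.76, 10.73, 10.62
The 2 values of 11.76 occupy positions 6–7 → average rank (6+7)/2 = 6.5.

4, 3, 1, 5, 6.5, 2, 6.5, 9, 8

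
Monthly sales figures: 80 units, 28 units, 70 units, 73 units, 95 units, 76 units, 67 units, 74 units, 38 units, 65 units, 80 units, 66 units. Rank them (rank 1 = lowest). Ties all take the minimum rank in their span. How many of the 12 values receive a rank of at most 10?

11

Sorted (ascending): 28, 38, 65, 66, 67, 70, 73, 74, 76, 80, 80, 95
The 2 values of 80 occupy positions 10–11 → each gets rank 10.
Ranks ≤ 10: {1, 2, 3, 4, 5, 6, 7, 8, 9, 10, 10} → 11 values.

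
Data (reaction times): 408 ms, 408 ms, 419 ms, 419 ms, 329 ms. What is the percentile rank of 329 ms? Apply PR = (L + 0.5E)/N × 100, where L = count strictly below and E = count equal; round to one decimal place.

N = 5.
Strictly below 329: 0. Equal to 329: 1.
PR = (0 + 0.5·1)/5 × 100 = 10.0

10.0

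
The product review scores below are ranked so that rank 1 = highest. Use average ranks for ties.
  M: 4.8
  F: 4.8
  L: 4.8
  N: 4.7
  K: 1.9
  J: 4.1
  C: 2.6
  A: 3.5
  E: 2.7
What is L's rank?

2

Sorted (descending): 4.8, 4.8, 4.8, 4.7, 4.1, 3.5, 2.7, 2.6, 1.9
The 3 values of 4.8 occupy positions 1–3 → average rank 2.
L has value 4.8 → rank 2.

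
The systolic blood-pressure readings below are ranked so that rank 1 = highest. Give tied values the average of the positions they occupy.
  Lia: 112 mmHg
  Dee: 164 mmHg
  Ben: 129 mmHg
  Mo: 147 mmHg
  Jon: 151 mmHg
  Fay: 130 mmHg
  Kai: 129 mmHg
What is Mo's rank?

Sorted (descending): 164, 151, 147, 130, 129, 129, 112
The 2 values of 129 occupy positions 5–6 → average rank (5+6)/2 = 5.5.
Mo has value 147 mmHg → rank 3.

3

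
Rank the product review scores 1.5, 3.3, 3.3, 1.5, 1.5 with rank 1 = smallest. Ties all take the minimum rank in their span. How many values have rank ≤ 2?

3

Sorted (ascending): 1.5, 1.5, 1.5, 3.3, 3.3
The 3 values of 1.5 occupy positions 1–3 → each gets rank 1.
The 2 values of 3.3 occupy positions 4–5 → each gets rank 4.
Ranks ≤ 2: {1, 1, 1} → 3 values.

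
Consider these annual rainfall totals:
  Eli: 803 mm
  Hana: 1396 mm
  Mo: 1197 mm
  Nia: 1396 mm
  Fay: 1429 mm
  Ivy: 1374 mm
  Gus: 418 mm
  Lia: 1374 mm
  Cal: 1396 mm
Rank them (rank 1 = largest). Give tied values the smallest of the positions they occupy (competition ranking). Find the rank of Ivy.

Sorted (descending): 1429, 1396, 1396, 1396, 1374, 1374, 1197, 803, 418
The 3 values of 1396 occupy positions 2–4 → each gets rank 2.
The 2 values of 1374 occupy positions 5–6 → each gets rank 5.
Ivy has value 1374 mm → rank 5.

5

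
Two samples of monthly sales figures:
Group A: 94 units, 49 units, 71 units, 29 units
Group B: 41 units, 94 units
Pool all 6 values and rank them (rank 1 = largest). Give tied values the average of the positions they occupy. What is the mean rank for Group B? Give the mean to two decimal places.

Sorted (descending): 94, 94, 71, 49, 41, 29
The 2 values of 94 occupy positions 1–2 → average rank (1+2)/2 = 1.5.
Group B values → pooled ranks: 41→5, 94→1.5
Mean rank = (5 + 1.5) / 2 = 3.25

3.25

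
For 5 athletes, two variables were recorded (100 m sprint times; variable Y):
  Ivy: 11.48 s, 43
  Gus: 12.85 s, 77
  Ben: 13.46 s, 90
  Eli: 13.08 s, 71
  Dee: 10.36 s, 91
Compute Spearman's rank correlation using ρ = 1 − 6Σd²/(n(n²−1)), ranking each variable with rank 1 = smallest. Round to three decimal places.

-0.100

Ranks of variable 1: 2, 3, 5, 4, 1
Ranks of variable 2: 1, 3, 4, 2, 5
d = r₁ − r₂: 1, 0, 1, 2, -4
d²: 1, 0, 1, 4, 16; Σd² = 22
ρ = 1 − 6·22/(5·24) = 1 − 132/120 = -0.100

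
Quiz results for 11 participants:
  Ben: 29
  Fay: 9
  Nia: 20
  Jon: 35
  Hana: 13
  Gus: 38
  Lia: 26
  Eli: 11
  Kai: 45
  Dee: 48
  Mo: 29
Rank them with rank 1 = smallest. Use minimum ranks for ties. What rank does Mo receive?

6

Sorted (ascending): 9, 11, 13, 20, 26, 29, 29, 35, 38, 45, 48
The 2 values of 29 occupy positions 6–7 → each gets rank 6.
Mo has value 29 → rank 6.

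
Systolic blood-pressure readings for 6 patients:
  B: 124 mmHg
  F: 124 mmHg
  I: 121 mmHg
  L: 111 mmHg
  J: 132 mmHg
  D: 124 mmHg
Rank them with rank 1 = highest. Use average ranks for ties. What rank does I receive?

Sorted (descending): 132, 124, 124, 124, 121, 111
The 3 values of 124 occupy positions 2–4 → average rank 3.
I has value 121 mmHg → rank 5.

5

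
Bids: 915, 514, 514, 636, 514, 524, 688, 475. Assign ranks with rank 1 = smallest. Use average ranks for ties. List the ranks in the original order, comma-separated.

8, 3, 3, 6, 3, 5, 7, 1

Sorted (ascending): 475, 514, 514, 514, 524, 636, 688, 915
The 3 values of 514 occupy positions 2–4 → average rank 3.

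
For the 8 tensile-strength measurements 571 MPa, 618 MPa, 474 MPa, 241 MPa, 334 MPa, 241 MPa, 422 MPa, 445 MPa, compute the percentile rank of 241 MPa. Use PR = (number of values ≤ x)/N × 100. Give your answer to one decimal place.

N = 8.
Strictly below 241: 0. Equal to 241: 2.
PR = 2/8 × 100 = 25.0

25.0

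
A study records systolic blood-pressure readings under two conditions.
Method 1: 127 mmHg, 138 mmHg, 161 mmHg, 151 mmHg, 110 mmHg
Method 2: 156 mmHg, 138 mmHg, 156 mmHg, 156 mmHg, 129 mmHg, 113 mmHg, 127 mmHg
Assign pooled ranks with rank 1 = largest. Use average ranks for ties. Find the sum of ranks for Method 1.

Sorted (descending): 161, 156, 156, 156, 151, 138, 138, 129, 127, 127, 113, 110
The 3 values of 156 occupy positions 2–4 → average rank 3.
The 2 values of 138 occupy positions 6–7 → average rank (6+7)/2 = 6.5.
The 2 values of 127 occupy positions 9–10 → average rank (9+10)/2 = 9.5.
Method 1 values → pooled ranks: 127→9.5, 138→6.5, 161→1, 151→5, 110→12
Rank sum = 9.5 + 6.5 + 1 + 5 + 12 = 34

34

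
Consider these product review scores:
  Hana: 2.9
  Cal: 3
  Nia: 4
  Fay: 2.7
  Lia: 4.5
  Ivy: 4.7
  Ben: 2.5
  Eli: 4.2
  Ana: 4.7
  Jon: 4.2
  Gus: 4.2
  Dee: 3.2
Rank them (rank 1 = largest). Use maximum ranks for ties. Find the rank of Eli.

6

Sorted (descending): 4.7, 4.7, 4.5, 4.2, 4.2, 4.2, 4, 3.2, 3, 2.9, 2.7, 2.5
The 2 values of 4.7 occupy positions 1–2 → each gets rank 2.
The 3 values of 4.2 occupy positions 4–6 → each gets rank 6.
Eli has value 4.2 → rank 6.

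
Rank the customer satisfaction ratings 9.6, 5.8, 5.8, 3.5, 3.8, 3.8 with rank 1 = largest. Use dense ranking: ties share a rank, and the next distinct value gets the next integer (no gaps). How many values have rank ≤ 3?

5

Sorted (descending): 9.6, 5.8, 5.8, 3.8, 3.8, 3.5
The 2 values of 5.8 share dense rank 2.
The 2 values of 3.8 share dense rank 3.
Remaining distinct values take the next consecutive integers.
Ranks ≤ 3: {1, 2, 2, 3, 3} → 5 values.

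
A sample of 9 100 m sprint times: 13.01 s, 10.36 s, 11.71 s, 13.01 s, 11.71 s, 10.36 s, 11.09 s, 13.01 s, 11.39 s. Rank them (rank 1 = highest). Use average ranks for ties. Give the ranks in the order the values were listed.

2, 8.5, 4.5, 2, 4.5, 8.5, 7, 2, 6

Sorted (descending): 13.01, 13.01, 13.01, 11.71, 11.71, 11.39, 11.09, 10.36, 10.36
The 3 values of 13.01 occupy positions 1–3 → average rank 2.
The 2 values of 11.71 occupy positions 4–5 → average rank (4+5)/2 = 4.5.
The 2 values of 10.36 occupy positions 8–9 → average rank (8+9)/2 = 8.5.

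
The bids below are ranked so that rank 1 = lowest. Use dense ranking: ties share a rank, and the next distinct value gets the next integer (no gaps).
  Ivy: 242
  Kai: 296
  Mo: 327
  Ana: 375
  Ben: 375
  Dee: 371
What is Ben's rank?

Sorted (ascending): 242, 296, 327, 371, 375, 375
The 2 values of 375 share dense rank 5.
Remaining distinct values take the next consecutive integers.
Ben has value 375 → rank 5.

5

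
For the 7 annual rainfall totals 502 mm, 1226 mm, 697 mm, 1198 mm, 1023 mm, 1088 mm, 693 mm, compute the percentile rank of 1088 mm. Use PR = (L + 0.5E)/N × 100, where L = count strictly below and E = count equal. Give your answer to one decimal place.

N = 7.
Strictly below 1088: 4. Equal to 1088: 1.
PR = (4 + 0.5·1)/7 × 100 = 64.3

64.3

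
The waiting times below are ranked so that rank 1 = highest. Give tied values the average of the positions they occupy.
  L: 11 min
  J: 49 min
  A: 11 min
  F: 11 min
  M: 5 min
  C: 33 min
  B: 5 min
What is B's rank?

Sorted (descending): 49, 33, 11, 11, 11, 5, 5
The 3 values of 11 occupy positions 3–5 → average rank 4.
The 2 values of 5 occupy positions 6–7 → average rank (6+7)/2 = 6.5.
B has value 5 min → rank 6.5.

6.5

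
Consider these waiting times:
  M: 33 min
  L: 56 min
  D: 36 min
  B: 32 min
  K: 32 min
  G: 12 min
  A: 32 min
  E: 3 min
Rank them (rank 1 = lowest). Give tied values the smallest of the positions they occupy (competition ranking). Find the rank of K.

3

Sorted (ascending): 3, 12, 32, 32, 32, 33, 36, 56
The 3 values of 32 occupy positions 3–5 → each gets rank 3.
K has value 32 min → rank 3.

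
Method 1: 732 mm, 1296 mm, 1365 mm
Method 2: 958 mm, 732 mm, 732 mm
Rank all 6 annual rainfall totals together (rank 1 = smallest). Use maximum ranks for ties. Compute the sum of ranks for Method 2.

10

Sorted (ascending): 732, 732, 732, 958, 1296, 1365
The 3 values of 732 occupy positions 1–3 → each gets rank 3.
Method 2 values → pooled ranks: 958→4, 732→3, 732→3
Rank sum = 4 + 3 + 3 = 10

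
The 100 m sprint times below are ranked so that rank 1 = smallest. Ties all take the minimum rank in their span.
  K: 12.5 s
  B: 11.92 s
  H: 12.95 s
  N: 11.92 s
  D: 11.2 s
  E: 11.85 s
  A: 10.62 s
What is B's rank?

4

Sorted (ascending): 10.62, 11.2, 11.85, 11.92, 11.92, 12.5, 12.95
The 2 values of 11.92 occupy positions 4–5 → each gets rank 4.
B has value 11.92 s → rank 4.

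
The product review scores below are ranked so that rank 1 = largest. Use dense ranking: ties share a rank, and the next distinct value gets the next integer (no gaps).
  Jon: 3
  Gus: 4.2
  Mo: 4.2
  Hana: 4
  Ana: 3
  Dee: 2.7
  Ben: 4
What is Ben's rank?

Sorted (descending): 4.2, 4.2, 4, 4, 3, 3, 2.7
The 2 values of 4.2 share dense rank 1.
The 2 values of 4 share dense rank 2.
The 2 values of 3 share dense rank 3.
Remaining distinct values take the next consecutive integers.
Ben has value 4 → rank 2.

2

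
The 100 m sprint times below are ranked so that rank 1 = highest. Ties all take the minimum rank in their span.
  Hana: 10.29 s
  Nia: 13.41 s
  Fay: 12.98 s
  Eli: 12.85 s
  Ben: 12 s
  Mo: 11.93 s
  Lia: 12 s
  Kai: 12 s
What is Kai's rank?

4

Sorted (descending): 13.41, 12.98, 12.85, 12, 12, 12, 11.93, 10.29
The 3 values of 12 occupy positions 4–6 → each gets rank 4.
Kai has value 12 s → rank 4.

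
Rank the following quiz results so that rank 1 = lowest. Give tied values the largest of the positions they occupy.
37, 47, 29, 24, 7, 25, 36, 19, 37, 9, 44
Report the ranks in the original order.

Sorted (ascending): 7, 9, 19, 24, 25, 29, 36, 37, 37, 44, 47
The 2 values of 37 occupy positions 8–9 → each gets rank 9.

9, 11, 6, 4, 1, 5, 7, 3, 9, 2, 10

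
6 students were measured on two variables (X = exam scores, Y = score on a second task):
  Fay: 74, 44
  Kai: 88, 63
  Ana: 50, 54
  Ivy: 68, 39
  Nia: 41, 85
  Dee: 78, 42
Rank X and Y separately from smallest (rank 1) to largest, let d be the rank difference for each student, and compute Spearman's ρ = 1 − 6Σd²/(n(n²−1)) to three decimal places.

Ranks of variable 1: 4, 6, 2, 3, 1, 5
Ranks of variable 2: 3, 5, 4, 1, 6, 2
d = r₁ − r₂: 1, 1, -2, 2, -5, 3
d²: 1, 1, 4, 4, 25, 9; Σd² = 44
ρ = 1 − 6·44/(6·35) = 1 − 264/210 = -0.257

-0.257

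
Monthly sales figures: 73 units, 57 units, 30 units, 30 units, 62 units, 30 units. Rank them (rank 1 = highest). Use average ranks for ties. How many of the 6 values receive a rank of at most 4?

Sorted (descending): 73, 62, 57, 30, 30, 30
The 3 values of 30 occupy positions 4–6 → average rank 5.
Ranks ≤ 4: {1, 2, 3} → 3 values.

3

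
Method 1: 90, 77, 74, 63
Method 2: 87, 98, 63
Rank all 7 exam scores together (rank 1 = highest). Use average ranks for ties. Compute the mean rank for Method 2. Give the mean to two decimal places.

3.50

Sorted (descending): 98, 90, 87, 77, 74, 63, 63
The 2 values of 63 occupy positions 6–7 → average rank (6+7)/2 = 6.5.
Method 2 values → pooled ranks: 87→3, 98→1, 63→6.5
Mean rank = (3 + 1 + 6.5) / 3 = 3.50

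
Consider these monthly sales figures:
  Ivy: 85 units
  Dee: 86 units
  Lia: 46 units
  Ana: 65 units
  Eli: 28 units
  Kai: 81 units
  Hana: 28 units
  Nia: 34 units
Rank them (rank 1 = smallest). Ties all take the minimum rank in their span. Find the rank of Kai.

6

Sorted (ascending): 28, 28, 34, 46, 65, 81, 85, 86
The 2 values of 28 occupy positions 1–2 → each gets rank 1.
Kai has value 81 units → rank 6.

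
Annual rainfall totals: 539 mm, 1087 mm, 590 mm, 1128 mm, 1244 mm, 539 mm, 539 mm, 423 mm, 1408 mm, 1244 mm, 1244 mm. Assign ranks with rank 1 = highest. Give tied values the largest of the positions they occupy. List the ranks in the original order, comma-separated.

Sorted (descending): 1408, 1244, 1244, 1244, 1128, 1087, 590, 539, 539, 539, 423
The 3 values of 1244 occupy positions 2–4 → each gets rank 4.
The 3 values of 539 occupy positions 8–10 → each gets rank 10.

10, 6, 7, 5, 4, 10, 10, 11, 1, 4, 4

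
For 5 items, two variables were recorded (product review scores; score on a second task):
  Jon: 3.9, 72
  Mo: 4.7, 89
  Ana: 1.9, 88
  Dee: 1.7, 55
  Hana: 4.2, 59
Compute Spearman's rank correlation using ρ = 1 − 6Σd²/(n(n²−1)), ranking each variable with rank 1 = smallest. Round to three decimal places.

Ranks of variable 1: 3, 5, 2, 1, 4
Ranks of variable 2: 3, 5, 4, 1, 2
d = r₁ − r₂: 0, 0, -2, 0, 2
d²: 0, 0, 4, 0, 4; Σd² = 8
ρ = 1 − 6·8/(5·24) = 1 − 48/120 = 0.600

0.600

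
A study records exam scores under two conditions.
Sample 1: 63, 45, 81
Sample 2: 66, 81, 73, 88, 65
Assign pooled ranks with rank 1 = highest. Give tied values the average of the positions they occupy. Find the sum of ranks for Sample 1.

Sorted (descending): 88, 81, 81, 73, 66, 65, 63, 45
The 2 values of 81 occupy positions 2–3 → average rank (2+3)/2 = 2.5.
Sample 1 values → pooled ranks: 63→7, 45→8, 81→2.5
Rank sum = 7 + 8 + 2.5 = 17.5

17.5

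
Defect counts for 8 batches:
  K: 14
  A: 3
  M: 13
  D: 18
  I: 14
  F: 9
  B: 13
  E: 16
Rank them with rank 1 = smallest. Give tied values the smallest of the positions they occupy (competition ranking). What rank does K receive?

5

Sorted (ascending): 3, 9, 13, 13, 14, 14, 16, 18
The 2 values of 13 occupy positions 3–4 → each gets rank 3.
The 2 values of 14 occupy positions 5–6 → each gets rank 5.
K has value 14 → rank 5.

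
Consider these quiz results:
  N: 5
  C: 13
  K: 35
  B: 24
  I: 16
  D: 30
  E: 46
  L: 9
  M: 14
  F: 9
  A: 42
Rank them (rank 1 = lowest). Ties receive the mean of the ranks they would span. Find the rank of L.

2.5

Sorted (ascending): 5, 9, 9, 13, 14, 16, 24, 30, 35, 42, 46
The 2 values of 9 occupy positions 2–3 → average rank (2+3)/2 = 2.5.
L has value 9 → rank 2.5.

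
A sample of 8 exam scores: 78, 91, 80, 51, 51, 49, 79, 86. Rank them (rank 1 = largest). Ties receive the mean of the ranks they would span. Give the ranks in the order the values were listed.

5, 1, 3, 6.5, 6.5, 8, 4, 2

Sorted (descending): 91, 86, 80, 79, 78, 51, 51, 49
The 2 values of 51 occupy positions 6–7 → average rank (6+7)/2 = 6.5.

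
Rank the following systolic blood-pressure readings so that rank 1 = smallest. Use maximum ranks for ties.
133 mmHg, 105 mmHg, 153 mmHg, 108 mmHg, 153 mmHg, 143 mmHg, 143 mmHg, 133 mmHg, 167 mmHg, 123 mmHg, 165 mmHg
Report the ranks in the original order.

Sorted (ascending): 105, 108, 123, 133, 133, 143, 143, 153, 153, 165, 167
The 2 values of 133 occupy positions 4–5 → each gets rank 5.
The 2 values of 143 occupy positions 6–7 → each gets rank 7.
The 2 values of 153 occupy positions 8–9 → each gets rank 9.

5, 1, 9, 2, 9, 7, 7, 5, 11, 3, 10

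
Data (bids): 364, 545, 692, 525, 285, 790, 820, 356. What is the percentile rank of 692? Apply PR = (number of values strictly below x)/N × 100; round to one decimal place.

62.5

N = 8.
Strictly below 692: 5. Equal to 692: 1.
PR = 5/8 × 100 = 62.5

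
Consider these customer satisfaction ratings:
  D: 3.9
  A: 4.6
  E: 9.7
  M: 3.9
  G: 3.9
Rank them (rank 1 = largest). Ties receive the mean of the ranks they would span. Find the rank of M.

4

Sorted (descending): 9.7, 4.6, 3.9, 3.9, 3.9
The 3 values of 3.9 occupy positions 3–5 → average rank 4.
M has value 3.9 → rank 4.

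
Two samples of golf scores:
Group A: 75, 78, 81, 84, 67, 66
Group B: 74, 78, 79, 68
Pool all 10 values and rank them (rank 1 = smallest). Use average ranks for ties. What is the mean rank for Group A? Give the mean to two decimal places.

5.58

Sorted (ascending): 66, 67, 68, 74, 75, 78, 78, 79, 81, 84
The 2 values of 78 occupy positions 6–7 → average rank (6+7)/2 = 6.5.
Group A values → pooled ranks: 75→5, 78→6.5, 81→9, 84→10, 67→2, 66→1
Mean rank = (5 + 6.5 + 9 + 10 + 2 + 1) / 6 = 5.58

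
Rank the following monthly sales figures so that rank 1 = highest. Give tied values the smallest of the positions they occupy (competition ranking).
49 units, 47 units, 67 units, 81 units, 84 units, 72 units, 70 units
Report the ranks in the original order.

6, 7, 5, 2, 1, 3, 4

Sorted (descending): 84, 81, 72, 70, 67, 49, 47
No ties — each value takes its position as its rank.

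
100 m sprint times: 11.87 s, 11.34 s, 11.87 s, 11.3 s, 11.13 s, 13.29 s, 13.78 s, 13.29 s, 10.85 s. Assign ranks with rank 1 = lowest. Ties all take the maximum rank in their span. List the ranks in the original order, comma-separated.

Sorted (ascending): 10.85, 11.13, 11.3, 11.34, 11.87, 11.87, 13.29, 13.29, 13.78
The 2 values of 11.87 occupy positions 5–6 → each gets rank 6.
The 2 values of 13.29 occupy positions 7–8 → each gets rank 8.

6, 4, 6, 3, 2, 8, 9, 8, 1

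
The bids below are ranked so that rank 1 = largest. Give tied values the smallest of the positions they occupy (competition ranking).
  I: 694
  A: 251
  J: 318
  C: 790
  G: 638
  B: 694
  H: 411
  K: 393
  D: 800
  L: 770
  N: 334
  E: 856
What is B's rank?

5

Sorted (descending): 856, 800, 790, 770, 694, 694, 638, 411, 393, 334, 318, 251
The 2 values of 694 occupy positions 5–6 → each gets rank 5.
B has value 694 → rank 5.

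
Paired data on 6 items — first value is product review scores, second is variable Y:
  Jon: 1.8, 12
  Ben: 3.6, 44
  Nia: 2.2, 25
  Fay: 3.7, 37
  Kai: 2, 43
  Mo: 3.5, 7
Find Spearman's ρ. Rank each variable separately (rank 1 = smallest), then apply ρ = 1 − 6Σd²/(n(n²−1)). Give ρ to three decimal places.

Ranks of variable 1: 1, 5, 3, 6, 2, 4
Ranks of variable 2: 2, 6, 3, 4, 5, 1
d = r₁ − r₂: -1, -1, 0, 2, -3, 3
d²: 1, 1, 0, 4, 9, 9; Σd² = 24
ρ = 1 − 6·24/(6·35) = 1 − 144/210 = 0.314

0.314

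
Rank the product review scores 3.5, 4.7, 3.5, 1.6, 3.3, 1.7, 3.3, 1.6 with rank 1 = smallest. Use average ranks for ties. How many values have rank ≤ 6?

Sorted (ascending): 1.6, 1.6, 1.7, 3.3, 3.3, 3.5, 3.5, 4.7
The 2 values of 1.6 occupy positions 1–2 → average rank (1+2)/2 = 1.5.
The 2 values of 3.3 occupy positions 4–5 → average rank (4+5)/2 = 4.5.
The 2 values of 3.5 occupy positions 6–7 → average rank (6+7)/2 = 6.5.
Ranks ≤ 6: {1.5, 1.5, 3, 4.5, 4.5} → 5 values.

5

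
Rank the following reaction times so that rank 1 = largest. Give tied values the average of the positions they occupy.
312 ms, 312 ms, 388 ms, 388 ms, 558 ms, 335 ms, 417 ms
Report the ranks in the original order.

6.5, 6.5, 3.5, 3.5, 1, 5, 2

Sorted (descending): 558, 417, 388, 388, 335, 312, 312
The 2 values of 388 occupy positions 3–4 → average rank (3+4)/2 = 3.5.
The 2 values of 312 occupy positions 6–7 → average rank (6+7)/2 = 6.5.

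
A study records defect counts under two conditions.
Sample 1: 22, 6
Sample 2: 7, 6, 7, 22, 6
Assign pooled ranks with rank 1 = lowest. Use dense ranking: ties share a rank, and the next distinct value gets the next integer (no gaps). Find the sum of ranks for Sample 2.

Sorted (ascending): 6, 6, 6, 7, 7, 22, 22
The 3 values of 6 share dense rank 1.
The 2 values of 7 share dense rank 2.
The 2 values of 22 share dense rank 3.
Sample 2 values → pooled ranks: 7→2, 6→1, 7→2, 22→3, 6→1
Rank sum = 2 + 1 + 2 + 3 + 1 = 9

9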